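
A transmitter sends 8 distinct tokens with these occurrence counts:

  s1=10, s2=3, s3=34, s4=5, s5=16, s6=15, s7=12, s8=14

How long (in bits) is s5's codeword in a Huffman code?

Build the tree from the bottom:
combine s2(3), s4(5) → 8
combine 8, s1(10) → 18
combine s7(12), s8(14) → 26
combine s6(15), s5(16) → 31
combine 18, 26 → 44
combine 31, s3(34) → 65
combine 44, 65 → 109
s5's leaf is at depth 3, giving a 3-bit codeword.

3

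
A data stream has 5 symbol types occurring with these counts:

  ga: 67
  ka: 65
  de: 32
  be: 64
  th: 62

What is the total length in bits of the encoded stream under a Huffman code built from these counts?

Merge the two smallest weights repeatedly:
combine de(32), th(62) → 94
combine be(64), ka(65) → 129
combine ga(67), 94 → 161
combine 129, 161 → 290
The encoded length is the sum of every internal node's weight: 94 + 129 + 161 + 290 = 674 bits.

674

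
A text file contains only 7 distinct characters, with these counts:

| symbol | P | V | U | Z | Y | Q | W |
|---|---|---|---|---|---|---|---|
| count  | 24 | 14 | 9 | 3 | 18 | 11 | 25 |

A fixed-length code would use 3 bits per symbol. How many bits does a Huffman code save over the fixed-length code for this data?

Fixed-length: 3 bits × 104 symbols = 312 bits.
Huffman merges:
combine Z(3), U(9) → 12
combine Q(11), 12 → 23
combine V(14), Y(18) → 32
combine 23, P(24) → 47
combine W(25), 32 → 57
combine 47, 57 → 104
Huffman total = 12 + 23 + 32 + 47 + 57 + 104 = 275 bits.
Saving = 312 − 275 = 37 bits.

37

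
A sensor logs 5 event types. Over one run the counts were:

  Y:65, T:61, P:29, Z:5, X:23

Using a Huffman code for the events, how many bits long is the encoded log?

Build the Huffman tree bottom-up:
merge Z(5) and X(23): 28
merge 28 and P(29): 57
merge 57 and T(61): 118
merge Y(65) and 118: 183
Each symbol's bit-cost is frequency × depth; summing gives 386 bits (equivalently 28 + 57 + 118 + 183).

386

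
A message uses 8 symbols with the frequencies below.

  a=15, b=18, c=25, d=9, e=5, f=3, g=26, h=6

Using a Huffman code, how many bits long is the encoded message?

292

Merge the two smallest weights repeatedly:
combine f(3), e(5) → 8
combine h(6), 8 → 14
combine d(9), 14 → 23
combine a(15), b(18) → 33
combine 23, c(25) → 48
combine g(26), 33 → 59
combine 48, 59 → 107
Total encoded bits = sum of merged weights = 8 + 14 + 23 + 33 + 48 + 59 + 107 = 292.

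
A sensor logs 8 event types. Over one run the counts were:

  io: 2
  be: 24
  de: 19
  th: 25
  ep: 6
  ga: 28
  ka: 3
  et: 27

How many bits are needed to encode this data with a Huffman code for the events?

Build the Huffman tree bottom-up:
merge io(2) and ka(3): 5
merge 5 and ep(6): 11
merge 11 and de(19): 30
merge be(24) and th(25): 49
merge et(27) and ga(28): 55
merge 30 and 49: 79
merge 55 and 79: 134
Each symbol's bit-cost is frequency × depth; summing gives 363 bits (equivalently 5 + 11 + 30 + 49 + 55 + 79 + 134).

363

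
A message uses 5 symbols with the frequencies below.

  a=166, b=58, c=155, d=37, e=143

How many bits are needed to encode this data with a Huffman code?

Greedily combine the two least-frequent nodes:
d(37) + b(58) → 95
95 + e(143) → 238
c(155) + a(166) → 321
238 + 321 → 559
The encoded length is the sum of every internal node's weight: 95 + 238 + 321 + 559 = 1213 bits.

1213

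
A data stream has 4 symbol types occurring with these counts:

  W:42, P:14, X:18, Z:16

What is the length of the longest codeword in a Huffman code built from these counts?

3

Merge the two lowest-weight nodes at each step:
merge P(14) and Z(16): 30
merge X(18) and 30: 48
merge W(42) and 48: 90
The rarest symbols sit at the bottom; the longest codeword is 3 bits.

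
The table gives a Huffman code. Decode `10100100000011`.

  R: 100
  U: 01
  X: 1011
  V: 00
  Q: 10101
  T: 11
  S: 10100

Read left to right; each codeword is recognised as soon as it completes (prefix code):
  10100→S | 100→R | 00→V | 00→V | 11→T
Decoded message: SRVVT

SRVVT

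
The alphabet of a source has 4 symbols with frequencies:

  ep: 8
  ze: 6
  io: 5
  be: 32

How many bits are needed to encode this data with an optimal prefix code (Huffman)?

81

Build the Huffman tree bottom-up:
merge io(5) and ze(6): 11
merge ep(8) and 11: 19
merge 19 and be(32): 51
Total encoded bits = sum of merged weights = 11 + 19 + 51 = 81.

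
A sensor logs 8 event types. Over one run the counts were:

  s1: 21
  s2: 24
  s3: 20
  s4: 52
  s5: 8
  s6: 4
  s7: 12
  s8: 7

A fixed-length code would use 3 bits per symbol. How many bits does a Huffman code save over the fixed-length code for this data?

46

Fixed-length: 3 bits × 148 symbols = 444 bits.
Huffman merges:
merge s6(4) and s8(7): 11
merge s5(8) and 11: 19
merge s7(12) and 19: 31
merge s3(20) and s1(21): 41
merge s2(24) and 31: 55
merge 41 and s4(52): 93
merge 55 and 93: 148
Huffman total = 11 + 19 + 31 + 41 + 55 + 93 + 148 = 398 bits.
Saving = 444 − 398 = 46 bits.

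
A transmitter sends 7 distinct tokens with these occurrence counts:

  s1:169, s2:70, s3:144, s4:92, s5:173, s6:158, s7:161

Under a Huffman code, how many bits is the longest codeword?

Merge the two lowest-weight nodes at each step:
combine s2(70), s4(92) → 162
combine s3(144), s6(158) → 302
combine s7(161), 162 → 323
combine s1(169), s5(173) → 342
combine 302, 323 → 625
combine 342, 625 → 967
The first pair merged (s2, s4) ends up deepest, at depth 4.

4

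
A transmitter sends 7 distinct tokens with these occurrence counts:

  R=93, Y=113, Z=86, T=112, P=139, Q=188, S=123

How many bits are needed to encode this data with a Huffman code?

2374

Build the Huffman tree bottom-up:
Z(86) + R(93) → 179
T(112) + Y(113) → 225
S(123) + P(139) → 262
179 + Q(188) → 367
225 + 262 → 487
367 + 487 → 854
Each symbol's bit-cost is frequency × depth; summing gives 2374 bits (equivalently 179 + 225 + 262 + 367 + 487 + 854).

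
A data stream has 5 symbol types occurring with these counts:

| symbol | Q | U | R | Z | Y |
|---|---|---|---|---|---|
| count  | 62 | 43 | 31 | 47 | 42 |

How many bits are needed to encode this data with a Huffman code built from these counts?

Greedily combine the two least-frequent nodes:
combine R(31), Y(42) → 73
combine U(43), Z(47) → 90
combine Q(62), 73 → 135
combine 90, 135 → 225
Total encoded bits = sum of merged weights = 73 + 90 + 135 + 225 = 523.

523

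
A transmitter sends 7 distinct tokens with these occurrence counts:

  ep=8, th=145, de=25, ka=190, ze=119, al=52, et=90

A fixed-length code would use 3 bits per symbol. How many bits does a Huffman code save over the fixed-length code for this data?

Fixed-length: 3 bits × 629 symbols = 1887 bits.
Huffman merges:
merge ep(8) and de(25): 33
merge 33 and al(52): 85
merge 85 and et(90): 175
merge ze(119) and th(145): 264
merge 175 and ka(190): 365
merge 264 and 365: 629
Huffman total = 33 + 85 + 175 + 264 + 365 + 629 = 1551 bits.
Saving = 1887 − 1551 = 336 bits.

336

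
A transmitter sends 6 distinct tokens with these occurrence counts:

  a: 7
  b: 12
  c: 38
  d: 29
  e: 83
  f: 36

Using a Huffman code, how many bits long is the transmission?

468

Build the Huffman tree bottom-up:
combine a(7), b(12) → 19
combine 19, d(29) → 48
combine f(36), c(38) → 74
combine 48, 74 → 122
combine e(83), 122 → 205
The encoded length is the sum of every internal node's weight: 19 + 48 + 74 + 122 + 205 = 468 bits.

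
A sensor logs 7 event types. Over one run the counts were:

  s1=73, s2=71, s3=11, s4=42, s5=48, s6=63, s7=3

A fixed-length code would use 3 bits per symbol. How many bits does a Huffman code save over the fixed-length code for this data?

137

Fixed-length: 3 bits × 311 symbols = 933 bits.
Huffman merges:
combine s7(3), s3(11) → 14
combine 14, s4(42) → 56
combine s5(48), 56 → 104
combine s6(63), s2(71) → 134
combine s1(73), 104 → 177
combine 134, 177 → 311
Huffman total = 14 + 56 + 104 + 134 + 177 + 311 = 796 bits.
Saving = 933 − 796 = 137 bits.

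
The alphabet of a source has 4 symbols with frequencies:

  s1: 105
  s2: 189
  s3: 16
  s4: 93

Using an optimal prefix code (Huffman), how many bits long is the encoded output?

Greedily combine the two least-frequent nodes:
combine s3(16), s4(93) → 109
combine s1(105), 109 → 214
combine s2(189), 214 → 403
The encoded length is the sum of every internal node's weight: 109 + 214 + 403 = 726 bits.

726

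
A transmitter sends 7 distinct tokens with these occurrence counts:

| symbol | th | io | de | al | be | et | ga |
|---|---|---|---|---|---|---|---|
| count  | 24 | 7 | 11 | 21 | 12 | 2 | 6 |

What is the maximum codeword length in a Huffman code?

Merge the two lowest-weight nodes at each step:
merge et(2) and ga(6): 8
merge io(7) and 8: 15
merge de(11) and be(12): 23
merge 15 and al(21): 36
merge 23 and th(24): 47
merge 36 and 47: 83
The rarest symbols sit at the bottom; the longest codeword is 4 bits.

4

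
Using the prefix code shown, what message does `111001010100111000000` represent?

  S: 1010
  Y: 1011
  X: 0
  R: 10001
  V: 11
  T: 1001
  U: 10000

VTXSXVUXX

Read left to right; each codeword is recognised as soon as it completes (prefix code):
  11→V | 1001→T | 0→X | 1010→S | 0→X | 11→V | 10000→U | 0→X | 0→X
Decoded message: VTXSXVUXX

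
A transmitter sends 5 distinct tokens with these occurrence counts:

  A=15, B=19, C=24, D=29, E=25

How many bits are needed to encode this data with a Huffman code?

258

Merge the two smallest weights repeatedly:
A(15) + B(19) → 34
C(24) + E(25) → 49
D(29) + 34 → 63
49 + 63 → 112
Each symbol's bit-cost is frequency × depth; summing gives 258 bits (equivalently 34 + 49 + 63 + 112).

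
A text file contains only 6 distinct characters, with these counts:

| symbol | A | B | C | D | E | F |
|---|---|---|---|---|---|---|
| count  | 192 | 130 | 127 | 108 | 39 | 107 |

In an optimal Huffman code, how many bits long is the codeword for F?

Huffman merges, smallest pair first:
combine E(39), F(107) → 146
combine D(108), C(127) → 235
combine B(130), 146 → 276
combine A(192), 235 → 427
combine 276, 427 → 703
The subtree containing F is merged 3 times, so code length = 3.

3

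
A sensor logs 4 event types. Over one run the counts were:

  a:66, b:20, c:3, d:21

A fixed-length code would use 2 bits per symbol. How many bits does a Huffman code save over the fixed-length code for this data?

Fixed-length: 2 bits × 110 symbols = 220 bits.
Huffman merges:
combine c(3), b(20) → 23
combine d(21), 23 → 44
combine 44, a(66) → 110
Huffman total = 23 + 44 + 110 = 177 bits.
Saving = 220 − 177 = 43 bits.

43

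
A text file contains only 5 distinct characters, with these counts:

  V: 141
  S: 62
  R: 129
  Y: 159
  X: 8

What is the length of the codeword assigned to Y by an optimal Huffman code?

Build the tree from the bottom:
merge X(8) and S(62): 70
merge 70 and R(129): 199
merge V(141) and Y(159): 300
merge 199 and 300: 499
The subtree containing Y is merged 2 times, so code length = 2.

2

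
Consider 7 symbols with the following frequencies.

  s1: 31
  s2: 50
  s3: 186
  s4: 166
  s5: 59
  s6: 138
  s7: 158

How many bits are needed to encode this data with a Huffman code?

2075

Greedily combine the two least-frequent nodes:
combine s1(31), s2(50) → 81
combine s5(59), 81 → 140
combine s6(138), 140 → 278
combine s7(158), s4(166) → 324
combine s3(186), 278 → 464
combine 324, 464 → 788
Total encoded bits = sum of merged weights = 81 + 140 + 278 + 324 + 464 + 788 = 2075.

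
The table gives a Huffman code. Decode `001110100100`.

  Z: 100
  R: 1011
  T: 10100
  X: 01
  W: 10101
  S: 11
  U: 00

Read left to right; each codeword is recognised as soon as it completes (prefix code):
  00→U | 11→S | 10100→T | 100→Z
Decoded message: USTZ

USTZ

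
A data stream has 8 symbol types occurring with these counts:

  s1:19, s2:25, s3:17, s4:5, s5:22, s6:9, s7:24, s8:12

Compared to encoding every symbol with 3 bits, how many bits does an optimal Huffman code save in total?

Fixed-length: 3 bits × 133 symbols = 399 bits.
Huffman merges:
combine s4(5), s6(9) → 14
combine s8(12), 14 → 26
combine s3(17), s1(19) → 36
combine s5(22), s7(24) → 46
combine s2(25), 26 → 51
combine 36, 46 → 82
combine 51, 82 → 133
Huffman total = 14 + 26 + 36 + 46 + 51 + 82 + 133 = 388 bits.
Saving = 399 − 388 = 11 bits.

11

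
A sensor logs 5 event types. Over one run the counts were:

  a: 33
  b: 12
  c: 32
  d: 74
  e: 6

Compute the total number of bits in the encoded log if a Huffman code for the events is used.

Merge the two smallest weights repeatedly:
e(6) + b(12) → 18
18 + c(32) → 50
a(33) + 50 → 83
d(74) + 83 → 157
The encoded length is the sum of every internal node's weight: 18 + 50 + 83 + 157 = 308 bits.

308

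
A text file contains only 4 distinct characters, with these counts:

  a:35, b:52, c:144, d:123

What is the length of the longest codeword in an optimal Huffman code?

3

Merge the two lowest-weight nodes at each step:
a(35) + b(52) → 87
87 + d(123) → 210
c(144) + 210 → 354
The rarest symbols sit at the bottom; the longest codeword is 3 bits.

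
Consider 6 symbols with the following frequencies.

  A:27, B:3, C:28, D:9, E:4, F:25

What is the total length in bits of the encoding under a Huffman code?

Merge the two smallest weights repeatedly:
combine B(3), E(4) → 7
combine 7, D(9) → 16
combine 16, F(25) → 41
combine A(27), C(28) → 55
combine 41, 55 → 96
The encoded length is the sum of every internal node's weight: 7 + 16 + 41 + 55 + 96 = 215 bits.

215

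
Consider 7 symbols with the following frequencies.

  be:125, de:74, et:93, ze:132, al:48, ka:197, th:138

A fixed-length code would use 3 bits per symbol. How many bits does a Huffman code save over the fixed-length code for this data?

Fixed-length: 3 bits × 807 symbols = 2421 bits.
Huffman merges:
al(48) + de(74) → 122
et(93) + 122 → 215
be(125) + ze(132) → 257
th(138) + ka(197) → 335
215 + 257 → 472
335 + 472 → 807
Huffman total = 122 + 215 + 257 + 335 + 472 + 807 = 2208 bits.
Saving = 2421 − 2208 = 213 bits.

213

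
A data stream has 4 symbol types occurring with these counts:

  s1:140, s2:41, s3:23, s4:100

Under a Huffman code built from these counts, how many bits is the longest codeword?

Merge the two lowest-weight nodes at each step:
merge s3(23) and s2(41): 64
merge 64 and s4(100): 164
merge s1(140) and 164: 304
The rarest symbols sit at the bottom; the longest codeword is 3 bits.

3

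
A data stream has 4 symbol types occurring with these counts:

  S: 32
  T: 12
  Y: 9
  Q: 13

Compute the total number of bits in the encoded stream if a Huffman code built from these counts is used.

Build the Huffman tree bottom-up:
merge Y(9) and T(12): 21
merge Q(13) and 21: 34
merge S(32) and 34: 66
Each symbol's bit-cost is frequency × depth; summing gives 121 bits (equivalently 21 + 34 + 66).

121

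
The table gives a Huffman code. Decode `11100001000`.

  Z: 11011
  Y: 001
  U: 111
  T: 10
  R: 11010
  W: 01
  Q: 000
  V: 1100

Read left to right; each codeword is recognised as soon as it completes (prefix code):
  111→U | 000→Q | 01→W | 000→Q
Decoded message: UQWQ

UQWQ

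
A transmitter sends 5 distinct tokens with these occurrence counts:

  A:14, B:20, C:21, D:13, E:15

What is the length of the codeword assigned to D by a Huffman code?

Huffman merges, smallest pair first:
combine D(13), A(14) → 27
combine E(15), B(20) → 35
combine C(21), 27 → 48
combine 35, 48 → 83
The subtree containing D is merged 3 times, so code length = 3.

3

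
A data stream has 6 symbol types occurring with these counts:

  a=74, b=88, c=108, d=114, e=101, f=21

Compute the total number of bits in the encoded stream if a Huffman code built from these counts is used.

1290

Build the Huffman tree bottom-up:
f(21) + a(74) → 95
b(88) + 95 → 183
e(101) + c(108) → 209
d(114) + 183 → 297
209 + 297 → 506
The encoded length is the sum of every internal node's weight: 95 + 183 + 209 + 297 + 506 = 1290 bits.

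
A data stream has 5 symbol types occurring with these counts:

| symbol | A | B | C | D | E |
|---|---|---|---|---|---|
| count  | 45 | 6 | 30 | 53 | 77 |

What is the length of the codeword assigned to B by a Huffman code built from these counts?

3

Build the tree from the bottom:
B(6) + C(30) → 36
36 + A(45) → 81
D(53) + E(77) → 130
81 + 130 → 211
B's leaf is at depth 3, giving a 3-bit codeword.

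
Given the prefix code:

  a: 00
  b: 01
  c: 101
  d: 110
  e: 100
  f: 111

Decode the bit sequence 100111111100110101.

Read left to right; each codeword is recognised as soon as it completes (prefix code):
  100→e | 111→f | 111→f | 100→e | 110→d | 101→c
Decoded message: effedc

effedc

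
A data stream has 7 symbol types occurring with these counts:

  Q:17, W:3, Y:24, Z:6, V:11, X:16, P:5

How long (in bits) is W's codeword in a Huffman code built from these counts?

5

Repeatedly merge the two smallest:
merge W(3) and P(5): 8
merge Z(6) and 8: 14
merge V(11) and 14: 25
merge X(16) and Q(17): 33
merge Y(24) and 25: 49
merge 33 and 49: 82
W sits 5 levels below the root, so its codeword is 5 bits.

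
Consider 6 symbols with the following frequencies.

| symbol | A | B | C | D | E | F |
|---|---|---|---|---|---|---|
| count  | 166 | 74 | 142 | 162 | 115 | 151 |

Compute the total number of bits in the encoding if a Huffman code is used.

2102

Build the Huffman tree bottom-up:
B(74) + E(115) → 189
C(142) + F(151) → 293
D(162) + A(166) → 328
189 + 293 → 482
328 + 482 → 810
The encoded length is the sum of every internal node's weight: 189 + 293 + 328 + 482 + 810 = 2102 bits.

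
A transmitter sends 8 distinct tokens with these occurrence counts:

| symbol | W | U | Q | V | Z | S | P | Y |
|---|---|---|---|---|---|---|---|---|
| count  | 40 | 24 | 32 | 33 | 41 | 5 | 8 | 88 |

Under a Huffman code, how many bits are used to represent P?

5

Repeatedly merge the two smallest:
combine S(5), P(8) → 13
combine 13, U(24) → 37
combine Q(32), V(33) → 65
combine 37, W(40) → 77
combine Z(41), 65 → 106
combine 77, Y(88) → 165
combine 106, 165 → 271
P sits 5 levels below the root, so its codeword is 5 bits.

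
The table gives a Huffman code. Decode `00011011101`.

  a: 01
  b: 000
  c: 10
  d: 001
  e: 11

beaea

Read left to right; each codeword is recognised as soon as it completes (prefix code):
  000→b | 11→e | 01→a | 11→e | 01→a
Decoded message: beaea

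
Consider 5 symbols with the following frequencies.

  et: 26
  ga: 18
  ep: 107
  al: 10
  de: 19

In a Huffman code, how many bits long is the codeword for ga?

3

Build the tree from the bottom:
al(10) + ga(18) → 28
de(19) + et(26) → 45
28 + 45 → 73
73 + ep(107) → 180
ga sits 3 levels below the root, so its codeword is 3 bits.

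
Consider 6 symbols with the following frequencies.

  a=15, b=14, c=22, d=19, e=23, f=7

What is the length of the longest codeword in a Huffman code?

3

Merge the two lowest-weight nodes at each step:
combine f(7), b(14) → 21
combine a(15), d(19) → 34
combine 21, c(22) → 43
combine e(23), 34 → 57
combine 43, 57 → 100
The first pair merged (f, b) ends up deepest, at depth 3.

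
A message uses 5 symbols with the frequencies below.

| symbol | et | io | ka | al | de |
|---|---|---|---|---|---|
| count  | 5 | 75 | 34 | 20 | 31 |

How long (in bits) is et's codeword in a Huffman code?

Build the tree from the bottom:
merge et(5) and al(20): 25
merge 25 and de(31): 56
merge ka(34) and 56: 90
merge io(75) and 90: 165
The subtree containing et is merged 4 times, so code length = 4.

4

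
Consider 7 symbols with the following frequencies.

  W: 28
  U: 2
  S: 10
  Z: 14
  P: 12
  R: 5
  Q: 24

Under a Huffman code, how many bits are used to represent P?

3

Build the tree from the bottom:
U(2) + R(5) → 7
7 + S(10) → 17
P(12) + Z(14) → 26
17 + Q(24) → 41
26 + W(28) → 54
41 + 54 → 95
The subtree containing P is merged 3 times, so code length = 3.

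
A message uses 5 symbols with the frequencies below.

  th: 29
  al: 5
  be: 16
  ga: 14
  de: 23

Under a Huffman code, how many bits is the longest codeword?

Merge the two lowest-weight nodes at each step:
al(5) + ga(14) → 19
be(16) + 19 → 35
de(23) + th(29) → 52
35 + 52 → 87
The rarest symbols sit at the bottom; the longest codeword is 3 bits.

3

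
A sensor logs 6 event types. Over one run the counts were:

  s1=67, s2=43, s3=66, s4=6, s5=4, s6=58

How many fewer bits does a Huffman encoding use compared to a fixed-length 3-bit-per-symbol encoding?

Fixed-length: 3 bits × 244 symbols = 732 bits.
Huffman merges:
s5(4) + s4(6) → 10
10 + s2(43) → 53
53 + s6(58) → 111
s3(66) + s1(67) → 133
111 + 133 → 244
Huffman total = 10 + 53 + 111 + 133 + 244 = 551 bits.
Saving = 732 − 551 = 181 bits.

181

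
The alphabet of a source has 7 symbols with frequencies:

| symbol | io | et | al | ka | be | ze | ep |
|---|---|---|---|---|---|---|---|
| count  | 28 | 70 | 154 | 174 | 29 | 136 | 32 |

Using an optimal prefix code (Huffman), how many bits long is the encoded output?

1551

Build the Huffman tree bottom-up:
combine io(28), be(29) → 57
combine ep(32), 57 → 89
combine et(70), 89 → 159
combine ze(136), al(154) → 290
combine 159, ka(174) → 333
combine 290, 333 → 623
Each symbol's bit-cost is frequency × depth; summing gives 1551 bits (equivalently 57 + 89 + 159 + 290 + 333 + 623).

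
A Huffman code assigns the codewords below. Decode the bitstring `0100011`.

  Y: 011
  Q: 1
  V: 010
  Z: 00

Read left to right; each codeword is recognised as soon as it completes (prefix code):
  010→V | 00→Z | 1→Q | 1→Q
Decoded message: VZQQ

VZQQ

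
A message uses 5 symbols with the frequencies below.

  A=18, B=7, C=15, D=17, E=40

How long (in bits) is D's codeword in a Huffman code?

3

Huffman merges, smallest pair first:
combine B(7), C(15) → 22
combine D(17), A(18) → 35
combine 22, 35 → 57
combine E(40), 57 → 97
The subtree containing D is merged 3 times, so code length = 3.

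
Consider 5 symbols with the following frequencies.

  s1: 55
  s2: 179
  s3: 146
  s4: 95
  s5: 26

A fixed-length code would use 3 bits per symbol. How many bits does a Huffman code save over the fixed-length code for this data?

423

Fixed-length: 3 bits × 501 symbols = 1503 bits.
Huffman merges:
combine s5(26), s1(55) → 81
combine 81, s4(95) → 176
combine s3(146), 176 → 322
combine s2(179), 322 → 501
Huffman total = 81 + 176 + 322 + 501 = 1080 bits.
Saving = 1503 − 1080 = 423 bits.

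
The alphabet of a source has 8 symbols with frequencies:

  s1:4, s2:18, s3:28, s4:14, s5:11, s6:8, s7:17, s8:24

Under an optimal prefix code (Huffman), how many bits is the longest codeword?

5

Merge the two lowest-weight nodes at each step:
merge s1(4) and s6(8): 12
merge s5(11) and 12: 23
merge s4(14) and s7(17): 31
merge s2(18) and 23: 41
merge s8(24) and s3(28): 52
merge 31 and 41: 72
merge 52 and 72: 124
Maximum depth reached is 5.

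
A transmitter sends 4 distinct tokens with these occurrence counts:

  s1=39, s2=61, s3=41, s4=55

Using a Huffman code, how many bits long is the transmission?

392

Merge the two smallest weights repeatedly:
s1(39) + s3(41) → 80
s4(55) + s2(61) → 116
80 + 116 → 196
The encoded length is the sum of every internal node's weight: 80 + 116 + 196 = 392 bits.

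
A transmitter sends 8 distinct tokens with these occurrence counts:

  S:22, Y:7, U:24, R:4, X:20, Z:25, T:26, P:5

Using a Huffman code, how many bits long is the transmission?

373

Build the Huffman tree bottom-up:
merge R(4) and P(5): 9
merge Y(7) and 9: 16
merge 16 and X(20): 36
merge S(22) and U(24): 46
merge Z(25) and T(26): 51
merge 36 and 46: 82
merge 51 and 82: 133
The encoded length is the sum of every internal node's weight: 9 + 16 + 36 + 46 + 51 + 82 + 133 = 373 bits.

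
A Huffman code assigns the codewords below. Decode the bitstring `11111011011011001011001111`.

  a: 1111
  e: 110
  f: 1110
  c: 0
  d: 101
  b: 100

adddbdba

Read left to right; each codeword is recognised as soon as it completes (prefix code):
  1111→a | 101→d | 101→d | 101→d | 100→b | 101→d | 100→b | 1111→a
Decoded message: adddbdba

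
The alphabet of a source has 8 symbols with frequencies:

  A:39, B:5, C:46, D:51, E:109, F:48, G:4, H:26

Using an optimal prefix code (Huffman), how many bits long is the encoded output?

868

Greedily combine the two least-frequent nodes:
merge G(4) and B(5): 9
merge 9 and H(26): 35
merge 35 and A(39): 74
merge C(46) and F(48): 94
merge D(51) and 74: 125
merge 94 and E(109): 203
merge 125 and 203: 328
Each symbol's bit-cost is frequency × depth; summing gives 868 bits (equivalently 9 + 35 + 74 + 94 + 125 + 203 + 328).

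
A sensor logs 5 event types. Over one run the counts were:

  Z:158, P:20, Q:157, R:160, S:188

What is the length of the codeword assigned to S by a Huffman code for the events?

2

Huffman merges, smallest pair first:
P(20) + Q(157) → 177
Z(158) + R(160) → 318
177 + S(188) → 365
318 + 365 → 683
S sits 2 levels below the root, so its codeword is 2 bits.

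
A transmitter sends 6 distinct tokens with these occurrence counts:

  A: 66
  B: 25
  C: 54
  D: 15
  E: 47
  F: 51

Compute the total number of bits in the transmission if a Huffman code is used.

Build the Huffman tree bottom-up:
combine D(15), B(25) → 40
combine 40, E(47) → 87
combine F(51), C(54) → 105
combine A(66), 87 → 153
combine 105, 153 → 258
Total encoded bits = sum of merged weights = 40 + 87 + 105 + 153 + 258 = 643.

643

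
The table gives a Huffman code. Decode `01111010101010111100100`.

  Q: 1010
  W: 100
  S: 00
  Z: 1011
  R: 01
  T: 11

RTQQZTSW

Read left to right; each codeword is recognised as soon as it completes (prefix code):
  01→R | 11→T | 1010→Q | 1010→Q | 1011→Z | 11→T | 00→S | 100→W
Decoded message: RTQQZTSW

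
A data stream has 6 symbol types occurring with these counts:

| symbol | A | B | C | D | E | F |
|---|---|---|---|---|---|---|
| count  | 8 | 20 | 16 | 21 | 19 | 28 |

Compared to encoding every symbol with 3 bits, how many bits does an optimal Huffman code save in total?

49

Fixed-length: 3 bits × 112 symbols = 336 bits.
Huffman merges:
merge A(8) and C(16): 24
merge E(19) and B(20): 39
merge D(21) and 24: 45
merge F(28) and 39: 67
merge 45 and 67: 112
Huffman total = 24 + 39 + 45 + 67 + 112 = 287 bits.
Saving = 336 − 287 = 49 bits.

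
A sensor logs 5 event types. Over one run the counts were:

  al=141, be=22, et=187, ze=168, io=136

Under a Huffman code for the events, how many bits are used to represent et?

2

Repeatedly merge the two smallest:
be(22) + io(136) → 158
al(141) + 158 → 299
ze(168) + et(187) → 355
299 + 355 → 654
The subtree containing et is merged 2 times, so code length = 2.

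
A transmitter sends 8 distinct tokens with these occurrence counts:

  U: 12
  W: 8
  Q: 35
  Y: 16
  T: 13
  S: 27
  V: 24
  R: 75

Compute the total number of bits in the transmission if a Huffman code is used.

Build the Huffman tree bottom-up:
merge W(8) and U(12): 20
merge T(13) and Y(16): 29
merge 20 and V(24): 44
merge S(27) and 29: 56
merge Q(35) and 44: 79
merge 56 and R(75): 131
merge 79 and 131: 210
The encoded length is the sum of every internal node's weight: 20 + 29 + 44 + 56 + 79 + 131 + 210 = 569 bits.

569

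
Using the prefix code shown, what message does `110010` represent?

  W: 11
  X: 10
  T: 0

WTTX

Read left to right; each codeword is recognised as soon as it completes (prefix code):
  11→W | 0→T | 0→T | 10→X
Decoded message: WTTX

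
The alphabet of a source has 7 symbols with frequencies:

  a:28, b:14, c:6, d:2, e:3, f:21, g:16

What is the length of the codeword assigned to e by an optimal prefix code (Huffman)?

Build the tree from the bottom:
combine d(2), e(3) → 5
combine 5, c(6) → 11
combine 11, b(14) → 25
combine g(16), f(21) → 37
combine 25, a(28) → 53
combine 37, 53 → 90
The subtree containing e is merged 5 times, so code length = 5.

5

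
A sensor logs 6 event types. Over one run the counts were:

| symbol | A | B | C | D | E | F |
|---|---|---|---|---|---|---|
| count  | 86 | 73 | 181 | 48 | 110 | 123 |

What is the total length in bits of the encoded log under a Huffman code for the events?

Build the Huffman tree bottom-up:
combine D(48), B(73) → 121
combine A(86), E(110) → 196
combine 121, F(123) → 244
combine C(181), 196 → 377
combine 244, 377 → 621
Total encoded bits = sum of merged weights = 121 + 196 + 244 + 377 + 621 = 1559.

1559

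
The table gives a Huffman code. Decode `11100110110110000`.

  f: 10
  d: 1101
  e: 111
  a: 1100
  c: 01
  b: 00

Read left to right; each codeword is recognised as soon as it completes (prefix code):
  111→e | 00→b | 1101→d | 10→f | 1100→a | 00→b
Decoded message: ebdfab

ebdfab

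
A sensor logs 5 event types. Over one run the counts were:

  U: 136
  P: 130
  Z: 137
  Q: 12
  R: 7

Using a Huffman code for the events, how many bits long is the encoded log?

Build the Huffman tree bottom-up:
combine R(7), Q(12) → 19
combine 19, P(130) → 149
combine U(136), Z(137) → 273
combine 149, 273 → 422
Each symbol's bit-cost is frequency × depth; summing gives 863 bits (equivalently 19 + 149 + 273 + 422).

863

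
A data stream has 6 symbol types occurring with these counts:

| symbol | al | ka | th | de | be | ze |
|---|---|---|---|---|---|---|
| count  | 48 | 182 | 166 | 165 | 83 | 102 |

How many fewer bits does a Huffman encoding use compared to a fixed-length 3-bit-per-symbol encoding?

Fixed-length: 3 bits × 746 symbols = 2238 bits.
Huffman merges:
merge al(48) and be(83): 131
merge ze(102) and 131: 233
merge de(165) and th(166): 331
merge ka(182) and 233: 415
merge 331 and 415: 746
Huffman total = 131 + 233 + 331 + 415 + 746 = 1856 bits.
Saving = 2238 − 1856 = 382 bits.

382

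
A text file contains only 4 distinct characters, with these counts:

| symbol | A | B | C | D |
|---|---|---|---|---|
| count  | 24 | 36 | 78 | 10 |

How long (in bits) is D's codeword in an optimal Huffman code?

3

Repeatedly merge the two smallest:
combine D(10), A(24) → 34
combine 34, B(36) → 70
combine 70, C(78) → 148
D's leaf is at depth 3, giving a 3-bit codeword.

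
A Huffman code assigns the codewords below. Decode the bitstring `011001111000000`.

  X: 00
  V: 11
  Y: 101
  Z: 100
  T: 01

TZVVXXX

Read left to right; each codeword is recognised as soon as it completes (prefix code):
  01→T | 100→Z | 11→V | 11→V | 00→X | 00→X | 00→X
Decoded message: TZVVXXX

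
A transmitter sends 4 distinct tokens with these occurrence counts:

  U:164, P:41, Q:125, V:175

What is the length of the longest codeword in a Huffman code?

3

Merge the two lowest-weight nodes at each step:
merge P(41) and Q(125): 166
merge U(164) and 166: 330
merge V(175) and 330: 505
The first pair merged (P, Q) ends up deepest, at depth 3.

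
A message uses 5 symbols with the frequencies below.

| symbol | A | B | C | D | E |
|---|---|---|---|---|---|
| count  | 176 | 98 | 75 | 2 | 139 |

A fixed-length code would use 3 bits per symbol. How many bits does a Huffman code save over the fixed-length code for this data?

Fixed-length: 3 bits × 490 symbols = 1470 bits.
Huffman merges:
merge D(2) and C(75): 77
merge 77 and B(98): 175
merge E(139) and 175: 314
merge A(176) and 314: 490
Huffman total = 77 + 175 + 314 + 490 = 1056 bits.
Saving = 1470 − 1056 = 414 bits.

414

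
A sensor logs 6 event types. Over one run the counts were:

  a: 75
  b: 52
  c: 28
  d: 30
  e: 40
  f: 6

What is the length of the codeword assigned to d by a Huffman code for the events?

3

Repeatedly merge the two smallest:
f(6) + c(28) → 34
d(30) + 34 → 64
e(40) + b(52) → 92
64 + a(75) → 139
92 + 139 → 231
The subtree containing d is merged 3 times, so code length = 3.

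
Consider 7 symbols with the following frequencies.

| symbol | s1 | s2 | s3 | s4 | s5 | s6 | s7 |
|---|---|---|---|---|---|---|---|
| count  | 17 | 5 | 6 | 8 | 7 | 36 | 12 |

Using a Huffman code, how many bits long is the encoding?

Greedily combine the two least-frequent nodes:
combine s2(5), s3(6) → 11
combine s5(7), s4(8) → 15
combine 11, s7(12) → 23
combine 15, s1(17) → 32
combine 23, 32 → 55
combine s6(36), 55 → 91
The encoded length is the sum of every internal node's weight: 11 + 15 + 23 + 32 + 55 + 91 = 227 bits.

227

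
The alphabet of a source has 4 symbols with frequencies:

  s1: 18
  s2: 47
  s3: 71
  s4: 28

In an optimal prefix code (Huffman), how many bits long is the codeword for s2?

2

Build the tree from the bottom:
s1(18) + s4(28) → 46
46 + s2(47) → 93
s3(71) + 93 → 164
s2 sits 2 levels below the root, so its codeword is 2 bits.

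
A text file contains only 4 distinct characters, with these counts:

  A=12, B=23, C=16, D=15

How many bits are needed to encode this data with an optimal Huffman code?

Greedily combine the two least-frequent nodes:
combine A(12), D(15) → 27
combine C(16), B(23) → 39
combine 27, 39 → 66
The encoded length is the sum of every internal node's weight: 27 + 39 + 66 = 132 bits.

132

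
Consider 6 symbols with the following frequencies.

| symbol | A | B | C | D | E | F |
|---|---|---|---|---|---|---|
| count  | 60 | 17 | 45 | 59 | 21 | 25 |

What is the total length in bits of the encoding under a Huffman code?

555

Merge the two smallest weights repeatedly:
merge B(17) and E(21): 38
merge F(25) and 38: 63
merge C(45) and D(59): 104
merge A(60) and 63: 123
merge 104 and 123: 227
Each symbol's bit-cost is frequency × depth; summing gives 555 bits (equivalently 38 + 63 + 104 + 123 + 227).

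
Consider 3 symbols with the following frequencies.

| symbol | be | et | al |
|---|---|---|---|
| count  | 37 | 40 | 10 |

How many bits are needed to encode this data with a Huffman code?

134

Build the Huffman tree bottom-up:
combine al(10), be(37) → 47
combine et(40), 47 → 87
Each symbol's bit-cost is frequency × depth; summing gives 134 bits (equivalently 47 + 87).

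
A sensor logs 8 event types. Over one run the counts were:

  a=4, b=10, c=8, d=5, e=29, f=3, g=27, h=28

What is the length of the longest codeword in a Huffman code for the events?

5

Merge the two lowest-weight nodes at each step:
combine f(3), a(4) → 7
combine d(5), 7 → 12
combine c(8), b(10) → 18
combine 12, 18 → 30
combine g(27), h(28) → 55
combine e(29), 30 → 59
combine 55, 59 → 114
The first pair merged (f, a) ends up deepest, at depth 5.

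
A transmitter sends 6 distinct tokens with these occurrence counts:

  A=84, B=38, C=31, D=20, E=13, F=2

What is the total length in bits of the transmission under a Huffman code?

Greedily combine the two least-frequent nodes:
F(2) + E(13) → 15
15 + D(20) → 35
C(31) + 35 → 66
B(38) + 66 → 104
A(84) + 104 → 188
The encoded length is the sum of every internal node's weight: 15 + 35 + 66 + 104 + 188 = 408 bits.

408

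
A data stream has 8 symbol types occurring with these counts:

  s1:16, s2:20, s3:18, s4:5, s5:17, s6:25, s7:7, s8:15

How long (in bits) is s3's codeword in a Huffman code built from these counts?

3

Repeatedly merge the two smallest:
combine s4(5), s7(7) → 12
combine 12, s8(15) → 27
combine s1(16), s5(17) → 33
combine s3(18), s2(20) → 38
combine s6(25), 27 → 52
combine 33, 38 → 71
combine 52, 71 → 123
s3's leaf is at depth 3, giving a 3-bit codeword.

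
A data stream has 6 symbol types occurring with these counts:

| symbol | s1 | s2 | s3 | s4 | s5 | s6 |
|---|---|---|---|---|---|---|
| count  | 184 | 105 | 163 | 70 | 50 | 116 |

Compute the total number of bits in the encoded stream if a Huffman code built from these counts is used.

1717

Merge the two smallest weights repeatedly:
s5(50) + s4(70) → 120
s2(105) + s6(116) → 221
120 + s3(163) → 283
s1(184) + 221 → 405
283 + 405 → 688
Each symbol's bit-cost is frequency × depth; summing gives 1717 bits (equivalently 120 + 221 + 283 + 405 + 688).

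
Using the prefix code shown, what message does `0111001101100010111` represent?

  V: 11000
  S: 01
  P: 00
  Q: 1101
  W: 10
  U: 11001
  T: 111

Read left to right; each codeword is recognised as soon as it completes (prefix code):
  01→S | 11001→U | 10→W | 11000→V | 10→W | 111→T
Decoded message: SUWVWT

SUWVWT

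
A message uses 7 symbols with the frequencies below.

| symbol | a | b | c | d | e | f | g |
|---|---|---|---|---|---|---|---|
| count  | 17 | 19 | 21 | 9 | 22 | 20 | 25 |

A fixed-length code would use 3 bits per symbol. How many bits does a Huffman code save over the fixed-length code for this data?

25

Fixed-length: 3 bits × 133 symbols = 399 bits.
Huffman merges:
combine d(9), a(17) → 26
combine b(19), f(20) → 39
combine c(21), e(22) → 43
combine g(25), 26 → 51
combine 39, 43 → 82
combine 51, 82 → 133
Huffman total = 26 + 39 + 43 + 51 + 82 + 133 = 374 bits.
Saving = 399 − 374 = 25 bits.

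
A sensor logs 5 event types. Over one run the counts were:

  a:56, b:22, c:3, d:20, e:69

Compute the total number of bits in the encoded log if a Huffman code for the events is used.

Greedily combine the two least-frequent nodes:
merge c(3) and d(20): 23
merge b(22) and 23: 45
merge 45 and a(56): 101
merge e(69) and 101: 170
Total encoded bits = sum of merged weights = 23 + 45 + 101 + 170 = 339.

339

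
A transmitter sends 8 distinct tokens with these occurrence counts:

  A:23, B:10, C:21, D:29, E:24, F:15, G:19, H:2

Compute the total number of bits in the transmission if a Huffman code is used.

412

Greedily combine the two least-frequent nodes:
H(2) + B(10) → 12
12 + F(15) → 27
G(19) + C(21) → 40
A(23) + E(24) → 47
27 + D(29) → 56
40 + 47 → 87
56 + 87 → 143
The encoded length is the sum of every internal node's weight: 12 + 27 + 40 + 47 + 56 + 87 + 143 = 412 bits.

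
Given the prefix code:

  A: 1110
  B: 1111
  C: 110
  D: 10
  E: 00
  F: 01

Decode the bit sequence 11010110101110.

CDCDA

Read left to right; each codeword is recognised as soon as it completes (prefix code):
  110→C | 10→D | 110→C | 10→D | 1110→A
Decoded message: CDCDA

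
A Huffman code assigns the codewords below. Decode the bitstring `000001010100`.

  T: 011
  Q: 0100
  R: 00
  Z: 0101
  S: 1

Read left to right; each codeword is recognised as soon as it completes (prefix code):
  00→R | 00→R | 0101→Z | 0100→Q
Decoded message: RRZQ

RRZQ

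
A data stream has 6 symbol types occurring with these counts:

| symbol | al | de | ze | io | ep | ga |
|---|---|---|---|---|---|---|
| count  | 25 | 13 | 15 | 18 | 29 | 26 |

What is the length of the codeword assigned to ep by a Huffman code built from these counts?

Repeatedly merge the two smallest:
combine de(13), ze(15) → 28
combine io(18), al(25) → 43
combine ga(26), 28 → 54
combine ep(29), 43 → 72
combine 54, 72 → 126
ep sits 2 levels below the root, so its codeword is 2 bits.

2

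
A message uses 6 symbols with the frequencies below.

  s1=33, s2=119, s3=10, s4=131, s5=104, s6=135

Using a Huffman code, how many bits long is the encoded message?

1254

Merge the two smallest weights repeatedly:
merge s3(10) and s1(33): 43
merge 43 and s5(104): 147
merge s2(119) and s4(131): 250
merge s6(135) and 147: 282
merge 250 and 282: 532
The encoded length is the sum of every internal node's weight: 43 + 147 + 250 + 282 + 532 = 1254 bits.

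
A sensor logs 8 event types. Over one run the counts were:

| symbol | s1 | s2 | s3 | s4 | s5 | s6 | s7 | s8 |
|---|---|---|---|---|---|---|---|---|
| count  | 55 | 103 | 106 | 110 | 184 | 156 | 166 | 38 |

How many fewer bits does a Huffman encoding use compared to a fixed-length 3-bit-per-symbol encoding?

91

Fixed-length: 3 bits × 918 symbols = 2754 bits.
Huffman merges:
combine s8(38), s1(55) → 93
combine 93, s2(103) → 196
combine s3(106), s4(110) → 216
combine s6(156), s7(166) → 322
combine s5(184), 196 → 380
combine 216, 322 → 538
combine 380, 538 → 918
Huffman total = 93 + 196 + 216 + 322 + 380 + 538 + 918 = 2663 bits.
Saving = 2754 − 2663 = 91 bits.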